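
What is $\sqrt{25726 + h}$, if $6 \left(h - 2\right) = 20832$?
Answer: $20 \sqrt{73} \approx 170.88$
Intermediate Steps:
$h = 3474$ ($h = 2 + \frac{1}{6} \cdot 20832 = 2 + 3472 = 3474$)
$\sqrt{25726 + h} = \sqrt{25726 + 3474} = \sqrt{29200} = 20 \sqrt{73}$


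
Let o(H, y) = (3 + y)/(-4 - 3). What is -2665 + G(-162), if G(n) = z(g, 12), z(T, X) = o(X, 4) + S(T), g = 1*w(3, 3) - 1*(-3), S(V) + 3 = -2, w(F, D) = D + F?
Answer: -2671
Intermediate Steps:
S(V) = -5 (S(V) = -3 - 2 = -5)
o(H, y) = -3/7 - y/7 (o(H, y) = (3 + y)/(-7) = (3 + y)*(-⅐) = -3/7 - y/7)
g = 9 (g = 1*(3 + 3) - 1*(-3) = 1*6 + 3 = 6 + 3 = 9)
z(T, X) = -6 (z(T, X) = (-3/7 - ⅐*4) - 5 = (-3/7 - 4/7) - 5 = -1 - 5 = -6)
G(n) = -6
-2665 + G(-162) = -2665 - 6 = -2671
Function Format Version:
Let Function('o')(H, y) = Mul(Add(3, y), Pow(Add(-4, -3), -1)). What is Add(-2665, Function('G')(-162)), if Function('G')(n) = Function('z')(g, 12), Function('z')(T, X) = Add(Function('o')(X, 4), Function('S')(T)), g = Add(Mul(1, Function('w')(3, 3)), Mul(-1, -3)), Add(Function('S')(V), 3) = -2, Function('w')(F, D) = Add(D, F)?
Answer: -2671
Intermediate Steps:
Function('S')(V) = -5 (Function('S')(V) = Add(-3, -2) = -5)
Function('o')(H, y) = Add(Rational(-3, 7), Mul(Rational(-1, 7), y)) (Function('o')(H, y) = Mul(Add(3, y), Pow(-7, -1)) = Mul(Add(3, y), Rational(-1, 7)) = Add(Rational(-3, 7), Mul(Rational(-1, 7), y)))
g = 9 (g = Add(Mul(1, Add(3, 3)), Mul(-1, -3)) = Add(Mul(1, 6), 3) = Add(6, 3) = 9)
Function('z')(T, X) = -6 (Function('z')(T, X) = Add(Add(Rational(-3, 7), Mul(Rational(-1, 7), 4)), -5) = Add(Add(Rational(-3, 7), Rational(-4, 7)), -5) = Add(-1, -5) = -6)
Function('G')(n) = -6
Add(-2665, Function('G')(-162)) = Add(-2665, -6) = -2671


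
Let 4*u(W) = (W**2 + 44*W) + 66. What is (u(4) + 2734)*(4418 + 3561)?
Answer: 44658463/2 ≈ 2.2329e+7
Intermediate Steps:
u(W) = 33/2 + 11*W + W**2/4 (u(W) = ((W**2 + 44*W) + 66)/4 = (66 + W**2 + 44*W)/4 = 33/2 + 11*W + W**2/4)
(u(4) + 2734)*(4418 + 3561) = ((33/2 + 11*4 + (1/4)*4**2) + 2734)*(4418 + 3561) = ((33/2 + 44 + (1/4)*16) + 2734)*7979 = ((33/2 + 44 + 4) + 2734)*7979 = (129/2 + 2734)*7979 = (5597/2)*7979 = 44658463/2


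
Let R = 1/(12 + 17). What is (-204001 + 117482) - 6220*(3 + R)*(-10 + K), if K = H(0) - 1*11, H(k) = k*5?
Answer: 8985509/29 ≈ 3.0985e+5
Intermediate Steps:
H(k) = 5*k
R = 1/29 ≈ 0.034483
K = -11 (K = 5*0 - 1*11 = 0 - 11 = -11)
(-204001 + 117482) - 6220*(3 + R)*(-10 + K) = (-204001 + 117482) - 6220*(3 + 1/29)*(-10 - 11) = -86519 - 547360*(-21)/29 = -86519 - 6220*(-1848/29) = -86519 + 11494560/29 = 8985509/29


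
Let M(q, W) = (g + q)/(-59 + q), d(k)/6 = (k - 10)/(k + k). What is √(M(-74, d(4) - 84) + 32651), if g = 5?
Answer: 2*√144393179/133 ≈ 180.70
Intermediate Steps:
d(k) = 3*(-10 + k)/k (d(k) = 6*((k - 10)/(k + k)) = 6*((-10 + k)/((2*k))) = 6*((-10 + k)*(1/(2*k))) = 6*((-10 + k)/(2*k)) = 3*(-10 + k)/k)
M(q, W) = (5 + q)/(-59 + q)
√(M(-74, d(4) - 84) + 32651) = √((5 - 74)/(-59 - 74) + 32651) = √(-69/(-133) + 32651) = √(-1/133*(-69) + 32651) = √(69/133 + 32651) = √(4342652/133) = 2*√144393179/133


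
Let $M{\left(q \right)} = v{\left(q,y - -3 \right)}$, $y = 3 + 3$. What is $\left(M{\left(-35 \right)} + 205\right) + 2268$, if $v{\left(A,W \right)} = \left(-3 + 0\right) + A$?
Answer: $2435$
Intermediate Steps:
$y = 6$
$v{\left(A,W \right)} = -3 + A$
$M{\left(q \right)} = -3 + q$
$\left(M{\left(-35 \right)} + 205\right) + 2268 = \left(\left(-3 - 35\right) + 205\right) + 2268 = \left(-38 + 205\right) + 2268 = 167 + 2268 = 2435$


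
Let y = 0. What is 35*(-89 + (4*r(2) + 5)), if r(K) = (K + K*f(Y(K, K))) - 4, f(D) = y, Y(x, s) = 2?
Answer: -3220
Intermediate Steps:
f(D) = 0
r(K) = -4 + K (r(K) = (K + K*0) - 4 = (K + 0) - 4 = K - 4 = -4 + K)
35*(-89 + (4*r(2) + 5)) = 35*(-89 + (4*(-4 + 2) + 5)) = 35*(-89 + (4*(-2) + 5)) = 35*(-89 + (-8 + 5)) = 35*(-89 - 3) = 35*(-92) = -3220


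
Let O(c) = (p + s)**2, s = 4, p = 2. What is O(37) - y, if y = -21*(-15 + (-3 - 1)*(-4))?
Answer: 57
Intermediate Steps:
y = -21 (y = -21*(-15 - 4*(-4)) = -21*(-15 + 16) = -21*1 = -21)
O(c) = 36 (O(c) = (2 + 4)**2 = 6**2 = 36)
O(37) - y = 36 - 1*(-21) = 36 + 21 = 57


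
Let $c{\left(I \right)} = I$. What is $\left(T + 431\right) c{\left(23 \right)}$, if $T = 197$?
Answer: $14444$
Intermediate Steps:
$\left(T + 431\right) c{\left(23 \right)} = \left(197 + 431\right) 23 = 628 \cdot 23 = 14444$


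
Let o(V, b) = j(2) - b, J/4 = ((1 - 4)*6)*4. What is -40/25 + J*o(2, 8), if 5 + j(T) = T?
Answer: 15832/5 ≈ 3166.4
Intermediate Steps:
j(T) = -5 + T
J = -288 (J = 4*(((1 - 4)*6)*4) = 4*(-3*6*4) = 4*(-18*4) = 4*(-72) = -288)
o(V, b) = -3 - b (o(V, b) = (-5 + 2) - b = -3 - b)
-40/25 + J*o(2, 8) = -40/25 - 288*(-3 - 1*8) = -40*1/25 - 288*(-3 - 8) = -8/5 - 288*(-11) = -8/5 + 3168 = 15832/5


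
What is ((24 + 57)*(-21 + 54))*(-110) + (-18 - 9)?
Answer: -294057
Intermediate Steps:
((24 + 57)*(-21 + 54))*(-110) + (-18 - 9) = (81*33)*(-110) - 27 = 2673*(-110) - 27 = -294030 - 27 = -294057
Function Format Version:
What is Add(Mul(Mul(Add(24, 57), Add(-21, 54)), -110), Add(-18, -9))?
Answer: -294057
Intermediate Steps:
Add(Mul(Mul(Add(24, 57), Add(-21, 54)), -110), Add(-18, -9)) = Add(Mul(Mul(81, 33), -110), -27) = Add(Mul(2673, -110), -27) = Add(-294030, -27) = -294057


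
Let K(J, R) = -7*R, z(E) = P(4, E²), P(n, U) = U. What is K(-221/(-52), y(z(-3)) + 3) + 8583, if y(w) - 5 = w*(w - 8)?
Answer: 8464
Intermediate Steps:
z(E) = E²
y(w) = 5 + w*(-8 + w) (y(w) = 5 + w*(w - 8) = 5 + w*(-8 + w))
K(-221/(-52), y(z(-3)) + 3) + 8583 = -7*((5 + ((-3)²)² - 8*(-3)²) + 3) + 8583 = -7*((5 + 9² - 8*9) + 3) + 8583 = -7*((5 + 81 - 72) + 3) + 8583 = -7*(14 + 3) + 8583 = -7*17 + 8583 = -119 + 8583 = 8464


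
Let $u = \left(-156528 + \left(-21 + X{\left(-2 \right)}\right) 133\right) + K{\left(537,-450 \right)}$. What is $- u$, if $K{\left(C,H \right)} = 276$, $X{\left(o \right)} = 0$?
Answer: $159045$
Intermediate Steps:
$u = -159045$ ($u = \left(-156528 + \left(-21 + 0\right) 133\right) + 276 = \left(-156528 - 2793\right) + 276 = -159321 + 276 = -159045$)
$- u = \left(-1\right) \left(-159045\right) = 159045$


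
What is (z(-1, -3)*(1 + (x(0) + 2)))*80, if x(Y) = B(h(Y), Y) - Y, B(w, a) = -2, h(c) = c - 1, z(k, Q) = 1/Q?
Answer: -80/3 ≈ -26.667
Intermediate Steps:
h(c) = -1 + c
x(Y) = -2 - Y
(z(-1, -3)*(1 + (x(0) + 2)))*80 = ((1 + ((-2 - 1*0) + 2))/(-3))*80 = -(1 + ((-2 + 0) + 2))/3*80 = -(1 + (-2 + 2))/3*80 = -(1 + 0)/3*80 = -⅓*1*80 = -⅓*80 = -80/3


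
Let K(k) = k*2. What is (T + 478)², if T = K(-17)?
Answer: 197136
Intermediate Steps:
K(k) = 2*k
T = -34 (T = 2*(-17) = -34)
(T + 478)² = (-34 + 478)² = 444² = 197136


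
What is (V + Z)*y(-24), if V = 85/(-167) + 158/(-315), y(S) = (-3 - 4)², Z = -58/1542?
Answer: -99196244/1931355 ≈ -51.361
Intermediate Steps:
Z = -29/771 (Z = -58*1/1542 = -29/771 ≈ -0.037614)
y(S) = 49 (y(S) = (-7)² = 49)
V = -53161/52605 (V = 85*(-1/167) + 158*(-1/315) = -85/167 - 158/315 = -53161/52605 ≈ -1.0106)
(V + Z)*y(-24) = (-53161/52605 - 29/771)*49 = -14170892/13519485*49 = -99196244/1931355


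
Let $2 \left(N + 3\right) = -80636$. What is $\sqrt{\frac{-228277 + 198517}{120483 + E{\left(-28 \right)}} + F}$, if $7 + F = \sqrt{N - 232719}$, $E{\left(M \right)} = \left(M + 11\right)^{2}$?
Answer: $\frac{\sqrt{-6605956663 + 3646468996 i \sqrt{17065}}}{30193} \approx 16.052 + 16.276 i$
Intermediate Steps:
$N = -40321$ ($N = -3 + \frac{1}{2} \left(-80636\right) = -3 - 40318 = -40321$)
$E{\left(M \right)} = \left(11 + M\right)^{2}$
$F = -7 + 4 i \sqrt{17065}$ ($F = -7 + \sqrt{-40321 - 232719} = -7 + \sqrt{-273040} = -7 + 4 i \sqrt{17065} \approx -7.0 + 522.53 i$)
$\sqrt{\frac{-228277 + 198517}{120483 + E{\left(-28 \right)}} + F} = \sqrt{\frac{-228277 + 198517}{120483 + \left(11 - 28\right)^{2}} - \left(7 - 4 i \sqrt{17065}\right)} = \sqrt{- \frac{29760}{120483 + \left(-17\right)^{2}} - \left(7 - 4 i \sqrt{17065}\right)} = \sqrt{- \frac{29760}{120483 + 289} - \left(7 - 4 i \sqrt{17065}\right)} = \sqrt{- \frac{29760}{120772} - \left(7 - 4 i \sqrt{17065}\right)} = \sqrt{\left(-29760\right) \frac{1}{120772} - \left(7 - 4 i \sqrt{17065}\right)} = \sqrt{- \frac{7440}{30193} - \left(7 - 4 i \sqrt{17065}\right)} = \sqrt{- \frac{218791}{30193} + 4 i \sqrt{17065}}$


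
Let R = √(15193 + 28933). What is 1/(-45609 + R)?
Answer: -45609/2080136755 - √44126/2080136755 ≈ -2.2027e-5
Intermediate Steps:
R = √44126 ≈ 210.06
1/(-45609 + R) = 1/(-45609 + √44126)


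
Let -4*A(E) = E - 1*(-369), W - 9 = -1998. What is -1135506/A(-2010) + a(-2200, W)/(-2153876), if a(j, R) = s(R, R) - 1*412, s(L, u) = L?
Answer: -3260984181661/1178170172 ≈ -2767.8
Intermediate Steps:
W = -1989 (W = 9 - 1998 = -1989)
a(j, R) = -412 + R (a(j, R) = R - 1*412 = R - 412 = -412 + R)
A(E) = -369/4 - E/4 (A(E) = -(E - 1*(-369))/4 = -(E + 369)/4 = -(369 + E)/4 = -369/4 - E/4)
-1135506/A(-2010) + a(-2200, W)/(-2153876) = -1135506/(-369/4 - 1/4*(-2010)) + (-412 - 1989)/(-2153876) = -1135506/(-369/4 + 1005/2) - 2401*(-1/2153876) = -1135506/1641/4 + 2401/2153876 = -1135506*4/1641 + 2401/2153876 = -1514008/547 + 2401/2153876 = -3260984181661/1178170172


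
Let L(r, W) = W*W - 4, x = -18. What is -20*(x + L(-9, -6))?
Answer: -280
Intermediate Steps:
L(r, W) = -4 + W² (L(r, W) = W² - 4 = -4 + W²)
-20*(x + L(-9, -6)) = -20*(-18 + (-4 + (-6)²)) = -20*(-18 + (-4 + 36)) = -20*(-18 + 32) = -20*14 = -280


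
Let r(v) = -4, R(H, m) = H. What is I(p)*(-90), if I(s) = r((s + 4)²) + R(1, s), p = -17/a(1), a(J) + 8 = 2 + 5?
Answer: 270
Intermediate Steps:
a(J) = -1 (a(J) = -8 + (2 + 5) = -8 + 7 = -1)
p = 17 (p = -17/(-1) = -17*(-1) = 17)
I(s) = -3 (I(s) = -4 + 1 = -3)
I(p)*(-90) = -3*(-90) = 270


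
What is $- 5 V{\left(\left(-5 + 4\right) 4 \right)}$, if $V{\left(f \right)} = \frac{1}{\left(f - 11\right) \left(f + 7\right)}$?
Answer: $\frac{1}{9} \approx 0.11111$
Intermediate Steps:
$V{\left(f \right)} = \frac{1}{\left(-11 + f\right) \left(7 + f\right)}$
$- 5 V{\left(\left(-5 + 4\right) 4 \right)} = - \frac{5}{-77 + \left(\left(-5 + 4\right) 4\right)^{2} - 4 \left(-5 + 4\right) 4} = - \frac{5}{-77 + \left(\left(-1\right) 4\right)^{2} - 4 \left(\left(-1\right) 4\right)} = - \frac{5}{-77 + \left(-4\right)^{2} - -16} = - \frac{5}{-77 + 16 + 16} = - \frac{5}{-45} = \left(-5\right) \left(- \frac{1}{45}\right) = \frac{1}{9}$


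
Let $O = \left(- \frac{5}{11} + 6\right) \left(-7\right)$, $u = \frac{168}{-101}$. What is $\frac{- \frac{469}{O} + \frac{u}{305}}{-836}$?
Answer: $- \frac{372017}{25752980} \approx -0.014446$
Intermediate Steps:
$u = - \frac{168}{101}$ ($u = 168 \left(- \frac{1}{101}\right) = - \frac{168}{101} \approx -1.6634$)
$O = - \frac{427}{11}$ ($O = \left(\left(-5\right) \frac{1}{11} + 6\right) \left(-7\right) = \left(- \frac{5}{11} + 6\right) \left(-7\right) = \frac{61}{11} \left(-7\right) = - \frac{427}{11} \approx -38.818$)
$\frac{- \frac{469}{O} + \frac{u}{305}}{-836} = \frac{- \frac{469}{- \frac{427}{11}} - \frac{168}{101 \cdot 305}}{-836} = \left(\left(-469\right) \left(- \frac{11}{427}\right) - \frac{168}{30805}\right) \left(- \frac{1}{836}\right) = \left(\frac{737}{61} - \frac{168}{30805}\right) \left(- \frac{1}{836}\right) = \frac{372017}{30805} \left(- \frac{1}{836}\right) = - \frac{372017}{25752980}$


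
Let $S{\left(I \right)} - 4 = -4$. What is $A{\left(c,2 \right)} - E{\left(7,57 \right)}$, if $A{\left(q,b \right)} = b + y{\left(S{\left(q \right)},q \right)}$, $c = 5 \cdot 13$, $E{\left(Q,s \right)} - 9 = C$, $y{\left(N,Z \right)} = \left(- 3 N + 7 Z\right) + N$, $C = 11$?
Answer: $437$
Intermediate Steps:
$S{\left(I \right)} = 0$ ($S{\left(I \right)} = 4 - 4 = 0$)
$y{\left(N,Z \right)} = - 2 N + 7 Z$
$E{\left(Q,s \right)} = 20$ ($E{\left(Q,s \right)} = 9 + 11 = 20$)
$c = 65$
$A{\left(q,b \right)} = b + 7 q$ ($A{\left(q,b \right)} = b + \left(\left(-2\right) 0 + 7 q\right) = b + \left(0 + 7 q\right) = b + 7 q$)
$A{\left(c,2 \right)} - E{\left(7,57 \right)} = \left(2 + 7 \cdot 65\right) - 20 = \left(2 + 455\right) - 20 = 457 - 20 = 437$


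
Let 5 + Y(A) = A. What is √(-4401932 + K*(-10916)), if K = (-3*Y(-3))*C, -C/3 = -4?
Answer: 2*I*√1886435 ≈ 2746.9*I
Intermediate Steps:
C = 12 (C = -3*(-4) = 12)
Y(A) = -5 + A
K = 288 (K = -3*(-5 - 3)*12 = -3*(-8)*12 = 24*12 = 288)
√(-4401932 + K*(-10916)) = √(-4401932 + 288*(-10916)) = √(-4401932 - 3143808) = √(-7545740) = 2*I*√1886435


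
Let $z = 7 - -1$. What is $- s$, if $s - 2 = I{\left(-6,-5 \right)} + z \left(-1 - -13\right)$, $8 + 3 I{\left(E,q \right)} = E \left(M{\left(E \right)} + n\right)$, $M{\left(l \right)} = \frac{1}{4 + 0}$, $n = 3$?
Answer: $- \frac{533}{6} \approx -88.833$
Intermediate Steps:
$z = 8$ ($z = 7 + 1 = 8$)
$M{\left(l \right)} = \frac{1}{4}$
$I{\left(E,q \right)} = - \frac{8}{3} + \frac{13 E}{12}$ ($I{\left(E,q \right)} = - \frac{8}{3} + \frac{E \left(\frac{1}{4} + 3\right)}{3} = - \frac{8}{3} + \frac{E \frac{13}{4}}{3} = - \frac{8}{3} + \frac{\frac{13}{4} E}{3} = - \frac{8}{3} + \frac{13 E}{12}$)
$s = \frac{533}{6}$ ($s = 2 + \left(\left(- \frac{8}{3} + \frac{13}{12} \left(-6\right)\right) + 8 \left(-1 - -13\right)\right) = 2 + \left(\left(- \frac{8}{3} - \frac{13}{2}\right) + 8 \left(-1 + 13\right)\right) = 2 + \left(- \frac{55}{6} + 8 \cdot 12\right) = 2 + \left(- \frac{55}{6} + 96\right) = 2 + \frac{521}{6} = \frac{533}{6} \approx 88.833$)
$- s = \left(-1\right) \frac{533}{6} = - \frac{533}{6}$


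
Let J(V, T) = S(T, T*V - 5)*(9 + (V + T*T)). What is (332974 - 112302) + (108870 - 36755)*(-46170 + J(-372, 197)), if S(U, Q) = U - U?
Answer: -3329328878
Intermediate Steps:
S(U, Q) = 0
J(V, T) = 0 (J(V, T) = 0*(9 + (V + T*T)) = 0*(9 + (V + T**2)) = 0*(9 + V + T**2) = 0)
(332974 - 112302) + (108870 - 36755)*(-46170 + J(-372, 197)) = (332974 - 112302) + (108870 - 36755)*(-46170 + 0) = 220672 + 72115*(-46170) = 220672 - 3329549550 = -3329328878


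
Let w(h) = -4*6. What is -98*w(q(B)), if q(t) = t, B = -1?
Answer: 2352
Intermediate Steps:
w(h) = -24
-98*w(q(B)) = -98*(-24) = 2352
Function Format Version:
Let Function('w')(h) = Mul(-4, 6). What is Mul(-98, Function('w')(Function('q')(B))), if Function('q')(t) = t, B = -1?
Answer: 2352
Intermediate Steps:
Function('w')(h) = -24
Mul(-98, Function('w')(Function('q')(B))) = Mul(-98, -24) = 2352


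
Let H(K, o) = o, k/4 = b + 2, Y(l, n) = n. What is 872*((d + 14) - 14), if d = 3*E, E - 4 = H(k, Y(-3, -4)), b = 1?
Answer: 0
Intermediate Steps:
k = 12 (k = 4*(1 + 2) = 4*3 = 12)
E = 0 (E = 4 - 4 = 0)
d = 0 (d = 3*0 = 0)
872*((d + 14) - 14) = 872*((0 + 14) - 14) = 872*(14 - 14) = 872*0 = 0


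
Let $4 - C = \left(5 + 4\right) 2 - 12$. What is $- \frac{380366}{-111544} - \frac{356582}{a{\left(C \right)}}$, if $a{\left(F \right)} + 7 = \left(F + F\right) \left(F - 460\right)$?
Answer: $- \frac{19537164401}{102676252} \approx -190.28$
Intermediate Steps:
$C = -2$ ($C = 4 - \left(\left(5 + 4\right) 2 - 12\right) = 4 - \left(9 \cdot 2 - 12\right) = 4 - \left(18 - 12\right) = 4 - 6 = -2$)
$a{\left(F \right)} = -7 + 2 F \left(-460 + F\right)$ ($a{\left(F \right)} = -7 + \left(F + F\right) \left(F - 460\right) = -7 + 2 F \left(-460 + F\right)$)
$- \frac{380366}{-111544} - \frac{356582}{a{\left(C \right)}} = - \frac{380366}{-111544} - \frac{356582}{-7 - -1840 + 2 \left(-2\right)^{2}} = \left(-380366\right) \left(- \frac{1}{111544}\right) - \frac{356582}{-7 + 1840 + 2 \cdot 4} = \frac{190183}{55772} - \frac{356582}{-7 + 1840 + 8} = \frac{190183}{55772} - \frac{356582}{1841} = - \frac{19537164401}{102676252}$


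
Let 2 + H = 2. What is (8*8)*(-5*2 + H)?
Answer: -640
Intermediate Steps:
H = 0 (H = -2 + 2 = 0)
(8*8)*(-5*2 + H) = (8*8)*(-5*2 + 0) = 64*(-10 + 0) = 64*(-10) = -640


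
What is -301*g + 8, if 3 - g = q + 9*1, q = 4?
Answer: 3018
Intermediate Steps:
g = -10 (g = 3 - (4 + 9*1) = 3 - (4 + 9) = 3 - 1*13 = 3 - 13 = -10)
-301*g + 8 = -301*(-10) + 8 = 3010 + 8 = 3018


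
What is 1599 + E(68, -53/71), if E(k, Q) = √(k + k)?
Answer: 1599 + 2*√34 ≈ 1610.7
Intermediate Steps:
E(k, Q) = √2*√k (E(k, Q) = √(2*k) = √2*√k)
1599 + E(68, -53/71) = 1599 + √2*√68 = 1599 + √2*(2*√17) = 1599 + 2*√34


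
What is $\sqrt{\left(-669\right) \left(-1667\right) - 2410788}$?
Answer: $i \sqrt{1295565} \approx 1138.2 i$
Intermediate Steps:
$\sqrt{\left(-669\right) \left(-1667\right) - 2410788} = \sqrt{1115223 - 2410788} = \sqrt{-1295565} = i \sqrt{1295565}$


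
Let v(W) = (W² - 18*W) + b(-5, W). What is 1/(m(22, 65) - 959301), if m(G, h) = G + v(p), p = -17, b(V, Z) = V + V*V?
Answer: -1/958664 ≈ -1.0431e-6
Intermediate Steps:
b(V, Z) = V + V²
v(W) = 20 + W² - 18*W (v(W) = (W² - 18*W) - 5*(1 - 5) = (W² - 18*W) - 5*(-4) = (W² - 18*W) + 20 = 20 + W² - 18*W)
m(G, h) = 615 + G (m(G, h) = G + (20 + (-17)² - 18*(-17)) = G + (20 + 289 + 306) = G + 615 = 615 + G)
1/(m(22, 65) - 959301) = 1/((615 + 22) - 959301) = 1/(637 - 959301) = 1/(-958664) = -1/958664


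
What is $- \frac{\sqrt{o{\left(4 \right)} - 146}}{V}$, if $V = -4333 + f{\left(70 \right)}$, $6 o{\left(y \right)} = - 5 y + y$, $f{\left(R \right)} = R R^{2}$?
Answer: $- \frac{i \sqrt{1338}}{1016001} \approx - 3.6003 \cdot 10^{-5} i$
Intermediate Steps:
$f{\left(R \right)} = R^{3}$
$o{\left(y \right)} = - \frac{2 y}{3}$ ($o{\left(y \right)} = \frac{- 5 y + y}{6} = \frac{\left(-4\right) y}{6} = - \frac{2 y}{3}$)
$V = 338667$ ($V = -4333 + 70^{3} = -4333 + 343000 = 338667$)
$- \frac{\sqrt{o{\left(4 \right)} - 146}}{V} = - \frac{\sqrt{\left(- \frac{2}{3}\right) 4 - 146}}{338667} = - \frac{\sqrt{- \frac{8}{3} - 146}}{338667} = - \frac{\sqrt{- \frac{446}{3}}}{338667} = - \frac{\frac{1}{3} i \sqrt{1338}}{338667} = - \frac{i \sqrt{1338}}{1016001}$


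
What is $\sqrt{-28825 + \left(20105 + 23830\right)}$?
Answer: $\sqrt{15110} \approx 122.92$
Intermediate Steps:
$\sqrt{-28825 + \left(20105 + 23830\right)} = \sqrt{-28825 + 43935} = \sqrt{15110}$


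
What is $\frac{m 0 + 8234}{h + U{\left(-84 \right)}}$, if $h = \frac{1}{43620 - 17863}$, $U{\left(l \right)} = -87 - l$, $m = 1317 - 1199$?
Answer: $- \frac{106041569}{38635} \approx -2744.7$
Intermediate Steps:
$m = 118$ ($m = 1317 - 1199 = 118$)
$h = \frac{1}{25757} \approx 3.8824 \cdot 10^{-5}$
$\frac{m 0 + 8234}{h + U{\left(-84 \right)}} = \frac{118 \cdot 0 + 8234}{\frac{1}{25757} - 3} = \frac{0 + 8234}{\frac{1}{25757} + \left(-87 + 84\right)} = \frac{8234}{\frac{1}{25757} - 3} = \frac{8234}{- \frac{77270}{25757}} = 8234 \left(- \frac{25757}{77270}\right) = - \frac{106041569}{38635}$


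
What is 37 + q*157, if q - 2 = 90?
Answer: 14481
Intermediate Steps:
q = 92 (q = 2 + 90 = 92)
37 + q*157 = 37 + 92*157 = 37 + 14444 = 14481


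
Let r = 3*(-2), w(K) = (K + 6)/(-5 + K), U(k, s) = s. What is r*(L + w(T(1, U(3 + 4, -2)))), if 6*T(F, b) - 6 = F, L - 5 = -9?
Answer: 810/23 ≈ 35.217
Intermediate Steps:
L = -4 (L = 5 - 9 = -4)
T(F, b) = 1 + F/6
w(K) = (6 + K)/(-5 + K)
r = -6
r*(L + w(T(1, U(3 + 4, -2)))) = -6*(-4 + (6 + (1 + (1/6)*1))/(-5 + (1 + (1/6)*1))) = -6*(-4 + (6 + (1 + 1/6))/(-5 + (1 + 1/6))) = -6*(-4 + (6 + 7/6)/(-5 + 7/6)) = -6*(-4 + (43/6)/(-23/6)) = -6*(-4 - 6/23*43/6) = -6*(-4 - 43/23) = -6*(-135/23) = 810/23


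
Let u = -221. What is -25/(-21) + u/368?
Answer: 4559/7728 ≈ 0.58993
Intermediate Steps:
-25/(-21) + u/368 = -25/(-21) - 221/368 = -25*(-1/21) - 221*1/368 = 25/21 - 221/368 = 4559/7728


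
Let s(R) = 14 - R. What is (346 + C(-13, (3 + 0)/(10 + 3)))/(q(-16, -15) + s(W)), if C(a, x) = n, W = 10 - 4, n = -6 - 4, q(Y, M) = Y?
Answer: -42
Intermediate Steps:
n = -10
W = 6
C(a, x) = -10
(346 + C(-13, (3 + 0)/(10 + 3)))/(q(-16, -15) + s(W)) = (346 - 10)/(-16 + (14 - 1*6)) = 336/(-16 + (14 - 6)) = 336/(-16 + 8) = 336/(-8) = 336*(-⅛) = -42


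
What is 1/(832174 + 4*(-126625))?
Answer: 1/325674 ≈ 3.0706e-6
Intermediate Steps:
1/(832174 + 4*(-126625)) = 1/(832174 - 506500) = 1/325674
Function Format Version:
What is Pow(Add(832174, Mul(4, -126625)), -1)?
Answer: Rational(1, 325674) ≈ 3.0706e-6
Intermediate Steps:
Pow(Add(832174, Mul(4, -126625)), -1) = Pow(Add(832174, -506500), -1) = Pow(325674, -1) = Rational(1, 325674)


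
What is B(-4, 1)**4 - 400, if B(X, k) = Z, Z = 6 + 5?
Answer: 14241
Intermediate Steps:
Z = 11
B(X, k) = 11
B(-4, 1)**4 - 400 = 11**4 - 400 = 14641 - 400 = 14241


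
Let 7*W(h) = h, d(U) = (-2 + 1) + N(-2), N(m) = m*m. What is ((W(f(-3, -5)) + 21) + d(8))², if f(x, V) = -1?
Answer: 27889/49 ≈ 569.16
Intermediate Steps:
N(m) = m²
d(U) = 3 (d(U) = (-2 + 1) + (-2)² = -1 + 4 = 3)
W(h) = h/7
((W(f(-3, -5)) + 21) + d(8))² = (((⅐)*(-1) + 21) + 3)² = ((-⅐ + 21) + 3)² = (146/7 + 3)² = (167/7)² = 27889/49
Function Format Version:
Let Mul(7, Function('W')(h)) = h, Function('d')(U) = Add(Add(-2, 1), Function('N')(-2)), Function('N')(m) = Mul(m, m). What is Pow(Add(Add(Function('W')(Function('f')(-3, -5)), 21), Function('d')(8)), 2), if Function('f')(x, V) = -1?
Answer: Rational(27889, 49) ≈ 569.16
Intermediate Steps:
Function('N')(m) = Pow(m, 2)
Function('d')(U) = 3 (Function('d')(U) = Add(Add(-2, 1), Pow(-2, 2)) = Add(-1, 4) = 3)
Function('W')(h) = Mul(Rational(1, 7), h)
Pow(Add(Add(Function('W')(Function('f')(-3, -5)), 21), Function('d')(8)), 2) = Pow(Add(Add(Mul(Rational(1, 7), -1), 21), 3), 2) = Pow(Add(Add(Rational(-1, 7), 21), 3), 2) = Pow(Add(Rational(146, 7), 3), 2) = Pow(Rational(167, 7), 2) = Rational(27889, 49)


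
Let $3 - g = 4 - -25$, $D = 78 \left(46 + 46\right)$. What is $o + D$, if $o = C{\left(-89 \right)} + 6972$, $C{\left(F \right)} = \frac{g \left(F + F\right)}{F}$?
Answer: $14096$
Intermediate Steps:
$D = 7176$ ($D = 78 \cdot 92 = 7176$)
$g = -26$ ($g = 3 - \left(4 - -25\right) = 3 - \left(4 + 25\right) = 3 - 29 = -26$)
$C{\left(F \right)} = -52$ ($C{\left(F \right)} = \frac{\left(-26\right) \left(F + F\right)}{F} = \frac{\left(-26\right) 2 F}{F} = \frac{\left(-52\right) F}{F} = -52$)
$o = 6920$ ($o = -52 + 6972 = 6920$)
$o + D = 6920 + 7176 = 14096$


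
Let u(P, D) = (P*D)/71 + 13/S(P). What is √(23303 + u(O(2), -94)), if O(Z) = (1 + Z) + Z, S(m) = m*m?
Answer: √2935991858/355 ≈ 152.63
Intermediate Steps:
S(m) = m²
O(Z) = 1 + 2*Z
u(P, D) = 13/P² + D*P/71 (u(P, D) = (P*D)/71 + 13/(P²) = (D*P)*(1/71) + 13/P² = D*P/71 + 13/P² = 13/P² + D*P/71)
√(23303 + u(O(2), -94)) = √(23303 + (13/(1 + 2*2)² + (1/71)*(-94)*(1 + 2*2))) = √(23303 + (13/(1 + 4)² + (1/71)*(-94)*(1 + 4))) = √(23303 + (13/5² + (1/71)*(-94)*5)) = √(23303 + (13*(1/25) - 470/71)) = √(23303 + (13/25 - 470/71)) = √(23303 - 10827/1775) = √(41351998/1775) = √2935991858/355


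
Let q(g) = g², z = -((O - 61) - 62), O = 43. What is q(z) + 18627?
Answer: 25027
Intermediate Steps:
z = 80 (z = -((43 - 61) - 62) = -(-18 - 62) = -1*(-80) = 80)
q(z) + 18627 = 80² + 18627 = 6400 + 18627 = 25027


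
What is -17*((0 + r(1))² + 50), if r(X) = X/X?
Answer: -867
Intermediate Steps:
r(X) = 1
-17*((0 + r(1))² + 50) = -17*((0 + 1)² + 50) = -17*(1² + 50) = -17*(1 + 50) = -17*51 = -867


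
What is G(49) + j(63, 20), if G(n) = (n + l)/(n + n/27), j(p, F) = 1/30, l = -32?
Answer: 7571/20580 ≈ 0.36788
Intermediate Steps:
j(p, F) = 1/30
G(n) = 27*(-32 + n)/(28*n) (G(n) = (n - 32)/(n + n/27) = (-32 + n)/(n + n*(1/27)) = (-32 + n)/(n + n/27) = (-32 + n)/((28*n/27)) = (-32 + n)*(27/(28*n)) = 27*(-32 + n)/(28*n))
G(49) + j(63, 20) = (27/28)*(-32 + 49)/49 + 1/30 = (27/28)*(1/49)*17 + 1/30 = 459/1372 + 1/30 = 7571/20580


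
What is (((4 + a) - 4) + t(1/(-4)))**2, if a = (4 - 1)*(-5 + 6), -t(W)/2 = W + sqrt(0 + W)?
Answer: 45/4 - 7*I ≈ 11.25 - 7.0*I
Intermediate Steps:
t(W) = -2*W - 2*sqrt(W) (t(W) = -2*(W + sqrt(0 + W)) = -2*(W + sqrt(W)) = -2*W - 2*sqrt(W))
a = 3 (a = 3*1 = 3)
(((4 + a) - 4) + t(1/(-4)))**2 = (((4 + 3) - 4) + (-2/(-4) - 2*I/2))**2 = ((7 - 4) + (-2*(-1/4) - I))**2 = (3 + (1/2 - I))**2 = (7/2 - I)**2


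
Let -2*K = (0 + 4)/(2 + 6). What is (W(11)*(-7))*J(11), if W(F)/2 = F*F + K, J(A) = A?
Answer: -37191/2 ≈ -18596.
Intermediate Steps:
K = -¼ (K = -(0 + 4)/(2*(2 + 6)) = -2/8 = -½*½ = -¼ ≈ -0.25000)
W(F) = -½ + 2*F² (W(F) = 2*(F*F - ¼) = 2*(F² - ¼) = 2*(-¼ + F²) = -½ + 2*F²)
(W(11)*(-7))*J(11) = ((-½ + 2*11²)*(-7))*11 = ((-½ + 2*121)*(-7))*11 = ((-½ + 242)*(-7))*11 = ((483/2)*(-7))*11 = -3381/2*11 = -37191/2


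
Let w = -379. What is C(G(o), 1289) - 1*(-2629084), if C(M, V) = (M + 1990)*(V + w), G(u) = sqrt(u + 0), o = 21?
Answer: 4439984 + 910*sqrt(21) ≈ 4.4442e+6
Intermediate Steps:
G(u) = sqrt(u)
C(M, V) = (-379 + V)*(1990 + M) (C(M, V) = (M + 1990)*(V - 379) = (1990 + M)*(-379 + V) = (-379 + V)*(1990 + M))
C(G(o), 1289) - 1*(-2629084) = (-754210 - 379*sqrt(21) + 1990*1289 + sqrt(21)*1289) - 1*(-2629084) = (-754210 - 379*sqrt(21) + 2565110 + 1289*sqrt(21)) + 2629084 = (1810900 + 910*sqrt(21)) + 2629084 = 4439984 + 910*sqrt(21)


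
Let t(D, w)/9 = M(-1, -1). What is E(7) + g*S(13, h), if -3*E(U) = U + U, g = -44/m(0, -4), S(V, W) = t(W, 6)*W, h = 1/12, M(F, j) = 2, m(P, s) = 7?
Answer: -296/21 ≈ -14.095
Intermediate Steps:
t(D, w) = 18 (t(D, w) = 9*2 = 18)
h = 1/12 ≈ 0.083333
S(V, W) = 18*W
g = -44/7 ≈ -6.2857
E(U) = -2*U/3 (E(U) = -(U + U)/3 = -2*U/3)
E(7) + g*S(13, h) = -⅔*7 - 792/(7*12) = -14/3 - 44/7*3/2 = -14/3 - 66/7 = -296/21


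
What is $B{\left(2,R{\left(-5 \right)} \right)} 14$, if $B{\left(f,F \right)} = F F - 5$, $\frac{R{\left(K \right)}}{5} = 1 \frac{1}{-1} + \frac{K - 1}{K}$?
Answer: $-56$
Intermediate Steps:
$R{\left(K \right)} = -5 + \frac{5 \left(-1 + K\right)}{K}$ ($R{\left(K \right)} = 5 \left(1 \frac{1}{-1} + \frac{K - 1}{K}\right) = 5 \left(1 \left(-1\right) + \frac{-1 + K}{K}\right) = 5 \left(-1 + \frac{-1 + K}{K}\right) = -5 + \frac{5 \left(-1 + K\right)}{K}$)
$B{\left(f,F \right)} = -5 + F^{2}$ ($B{\left(f,F \right)} = F^{2} - 5 = -5 + F^{2}$)
$B{\left(2,R{\left(-5 \right)} \right)} 14 = \left(-5 + \left(- \frac{5}{-5}\right)^{2}\right) 14 = \left(-5 + \left(\left(-5\right) \left(- \frac{1}{5}\right)\right)^{2}\right) 14 = \left(-5 + 1^{2}\right) 14 = \left(-5 + 1\right) 14 = \left(-4\right) 14 = -56$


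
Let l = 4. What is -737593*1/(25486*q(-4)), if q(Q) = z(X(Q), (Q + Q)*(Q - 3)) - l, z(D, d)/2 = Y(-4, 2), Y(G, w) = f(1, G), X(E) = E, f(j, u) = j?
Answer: 737593/50972 ≈ 14.471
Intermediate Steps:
Y(G, w) = 1
z(D, d) = 2 (z(D, d) = 2*1 = 2)
q(Q) = -2 (q(Q) = 2 - 1*4 = 2 - 4 = -2)
-737593*1/(25486*q(-4)) = -737593/(25486*(-2)) = -737593/(-50972) = -737593*(-1/50972) = 737593/50972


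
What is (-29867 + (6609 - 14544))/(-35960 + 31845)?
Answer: 37802/4115 ≈ 9.1864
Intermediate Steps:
(-29867 + (6609 - 14544))/(-35960 + 31845) = (-29867 - 7935)/(-4115) = -37802*(-1/4115) = 37802/4115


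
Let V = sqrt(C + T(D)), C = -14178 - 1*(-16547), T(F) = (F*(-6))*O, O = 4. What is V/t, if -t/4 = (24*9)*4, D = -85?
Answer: -sqrt(4409)/3456 ≈ -0.019213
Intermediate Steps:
T(F) = -24*F (T(F) = (F*(-6))*4 = -6*F*4 = -24*F)
C = 2369 (C = -14178 + 16547 = 2369)
t = -3456 (t = -4*24*9*4 = -864*4 = -4*864 = -3456)
V = sqrt(4409) (V = sqrt(2369 - 24*(-85)) = sqrt(2369 + 2040) = sqrt(4409) ≈ 66.400)
V/t = sqrt(4409)/(-3456) = sqrt(4409)*(-1/3456) = -sqrt(4409)/3456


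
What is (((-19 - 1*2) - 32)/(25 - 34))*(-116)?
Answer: -6148/9 ≈ -683.11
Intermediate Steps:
(((-19 - 1*2) - 32)/(25 - 34))*(-116) = (((-19 - 2) - 32)/(-9))*(-116) = ((-21 - 32)*(-⅑))*(-116) = -53*(-⅑)*(-116) = (53/9)*(-116) = -6148/9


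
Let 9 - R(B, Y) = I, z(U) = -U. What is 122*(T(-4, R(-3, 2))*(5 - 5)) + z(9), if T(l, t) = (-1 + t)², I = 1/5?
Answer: -9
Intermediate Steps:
I = ⅕ ≈ 0.20000
R(B, Y) = 44/5 (R(B, Y) = 9 - 1*⅕ = 9 - ⅕ = 44/5)
122*(T(-4, R(-3, 2))*(5 - 5)) + z(9) = 122*((-1 + 44/5)²*(5 - 5)) - 1*9 = 122*((39/5)²*0) - 9 = 122*((1521/25)*0) - 9 = 122*0 - 9 = 0 - 9 = -9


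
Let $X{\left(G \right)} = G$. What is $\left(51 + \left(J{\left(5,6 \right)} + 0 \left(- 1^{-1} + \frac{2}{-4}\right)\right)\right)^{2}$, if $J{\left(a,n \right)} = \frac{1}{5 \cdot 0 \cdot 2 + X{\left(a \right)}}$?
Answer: $\frac{65536}{25} \approx 2621.4$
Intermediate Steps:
$J{\left(a,n \right)} = \frac{1}{a}$ ($J{\left(a,n \right)} = \frac{1}{5 \cdot 0 \cdot 2 + a} = \frac{1}{0 \cdot 2 + a} = \frac{1}{0 + a} = \frac{1}{a}$)
$\left(51 + \left(J{\left(5,6 \right)} + 0 \left(- 1^{-1} + \frac{2}{-4}\right)\right)\right)^{2} = \left(51 + \left(\frac{1}{5} + 0 \left(- 1^{-1} + \frac{2}{-4}\right)\right)\right)^{2} = \left(51 + \left(\frac{1}{5} + 0 \left(\left(-1\right) 1 + 2 \left(- \frac{1}{4}\right)\right)\right)\right)^{2} = \left(51 + \left(\frac{1}{5} + 0 \left(-1 - \frac{1}{2}\right)\right)\right)^{2} = \left(51 + \left(\frac{1}{5} + 0 \left(- \frac{3}{2}\right)\right)\right)^{2} = \left(51 + \left(\frac{1}{5} + 0\right)\right)^{2} = \left(51 + \frac{1}{5}\right)^{2} = \left(\frac{256}{5}\right)^{2} = \frac{65536}{25}$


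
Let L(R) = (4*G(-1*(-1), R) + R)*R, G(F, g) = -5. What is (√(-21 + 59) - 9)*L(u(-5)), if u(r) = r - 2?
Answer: -1701 + 189*√38 ≈ -535.93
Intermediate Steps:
u(r) = -2 + r
L(R) = R*(-20 + R) (L(R) = (4*(-5) + R)*R = (-20 + R)*R = R*(-20 + R))
(√(-21 + 59) - 9)*L(u(-5)) = (√(-21 + 59) - 9)*((-2 - 5)*(-20 + (-2 - 5))) = (√38 - 9)*(-7*(-20 - 7)) = (-9 + √38)*(-7*(-27)) = (-9 + √38)*189 = -1701 + 189*√38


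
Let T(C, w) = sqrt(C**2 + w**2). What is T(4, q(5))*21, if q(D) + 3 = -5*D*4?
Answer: 525*sqrt(17) ≈ 2164.6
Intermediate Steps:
q(D) = -3 - 20*D (q(D) = -3 - 5*D*4 = -3 - 20*D)
T(4, q(5))*21 = sqrt(4**2 + (-3 - 20*5)**2)*21 = sqrt(16 + (-3 - 100)**2)*21 = sqrt(16 + (-103)**2)*21 = sqrt(16 + 10609)*21 = sqrt(10625)*21 = (25*sqrt(17))*21 = 525*sqrt(17)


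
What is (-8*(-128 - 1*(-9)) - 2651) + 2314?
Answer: 615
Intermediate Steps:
(-8*(-128 - 1*(-9)) - 2651) + 2314 = (-8*(-128 + 9) - 2651) + 2314 = (-8*(-119) - 2651) + 2314 = (952 - 2651) + 2314 = -1699 + 2314 = 615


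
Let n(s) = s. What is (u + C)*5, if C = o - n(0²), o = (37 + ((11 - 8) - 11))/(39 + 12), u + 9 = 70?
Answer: 15700/51 ≈ 307.84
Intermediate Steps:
u = 61 (u = -9 + 70 = 61)
o = 29/51 (o = (37 + (3 - 11))/51 = (37 - 8)*(1/51) = 29*(1/51) = 29/51 ≈ 0.56863)
C = 29/51 (C = 29/51 - 1*0² = 29/51 - 1*0 = 29/51 + 0 = 29/51 ≈ 0.56863)
(u + C)*5 = (61 + 29/51)*5 = (3140/51)*5 = 15700/51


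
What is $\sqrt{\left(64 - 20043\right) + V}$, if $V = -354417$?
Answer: $2 i \sqrt{93599} \approx 611.88 i$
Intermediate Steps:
$\sqrt{\left(64 - 20043\right) + V} = \sqrt{\left(64 - 20043\right) - 354417} = \sqrt{-19979 - 354417} = \sqrt{-374396} = 2 i \sqrt{93599}$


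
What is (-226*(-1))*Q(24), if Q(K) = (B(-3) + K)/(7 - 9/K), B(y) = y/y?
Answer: 45200/53 ≈ 852.83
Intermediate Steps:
B(y) = 1
Q(K) = (1 + K)/(7 - 9/K)
(-226*(-1))*Q(24) = (-226*(-1))*(24*(1 + 24)/(-9 + 7*24)) = 226*(24*25/(-9 + 168)) = 226*(24*25/159) = 226*(24*(1/159)*25) = 226*(200/53) = 45200/53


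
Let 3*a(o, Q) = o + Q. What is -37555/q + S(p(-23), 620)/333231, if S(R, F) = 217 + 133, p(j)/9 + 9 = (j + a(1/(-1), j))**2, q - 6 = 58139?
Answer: -214879/333231 ≈ -0.64483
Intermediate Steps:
q = 58145 (q = 6 + 58139 = 58145)
a(o, Q) = Q/3 + o/3 (a(o, Q) = (o + Q)/3 = (Q + o)/3 = Q/3 + o/3)
p(j) = -81 + 9*(-1/3 + 4*j/3)**2 (p(j) = -81 + 9*(j + (j/3 + (1/3)/(-1)))**2 = -81 + 9*(j + (j/3 + (1/3)*(-1)))**2 = -81 + 9*(j + (j/3 - 1/3))**2 = -81 + 9*(j + (-1/3 + j/3))**2 = -81 + 9*(-1/3 + 4*j/3)**2)
S(R, F) = 350
-37555/q + S(p(-23), 620)/333231 = -37555/58145 + 350/333231 = -37555*1/58145 + 350*(1/333231) = -259/401 + 350/333231 = -214879/333231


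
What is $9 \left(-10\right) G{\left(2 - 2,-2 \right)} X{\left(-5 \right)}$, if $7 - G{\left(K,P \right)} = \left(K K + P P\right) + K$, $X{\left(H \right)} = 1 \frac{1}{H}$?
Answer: $54$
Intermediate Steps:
$X{\left(H \right)} = \frac{1}{H}$
$G{\left(K,P \right)} = 7 - K - K^{2} - P^{2}$ ($G{\left(K,P \right)} = 7 - \left(\left(K K + P P\right) + K\right) = 7 - \left(\left(K^{2} + P^{2}\right) + K\right) = 7 - \left(K + K^{2} + P^{2}\right) = 7 - K - K^{2} - P^{2}$)
$9 \left(-10\right) G{\left(2 - 2,-2 \right)} X{\left(-5 \right)} = \frac{9 \left(-10\right) \left(7 - \left(2 - 2\right) - \left(2 - 2\right)^{2} - \left(-2\right)^{2}\right)}{-5} = - 90 \left(7 - 0 - 0^{2} - 4\right) \left(- \frac{1}{5}\right) = - 90 \left(7 + 0 - 0 - 4\right) \left(- \frac{1}{5}\right) = - 90 \left(7 + 0 + 0 - 4\right) \left(- \frac{1}{5}\right) = \left(-90\right) 3 \left(- \frac{1}{5}\right) = \left(-270\right) \left(- \frac{1}{5}\right) = 54$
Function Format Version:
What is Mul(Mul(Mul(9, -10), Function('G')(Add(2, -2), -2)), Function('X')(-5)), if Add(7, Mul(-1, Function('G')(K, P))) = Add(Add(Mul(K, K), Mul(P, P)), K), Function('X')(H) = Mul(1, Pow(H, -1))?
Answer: 54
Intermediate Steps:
Function('X')(H) = Pow(H, -1)
Function('G')(K, P) = Add(7, Mul(-1, K), Mul(-1, Pow(K, 2)), Mul(-1, Pow(P, 2))) (Function('G')(K, P) = Add(7, Mul(-1, Add(Add(Mul(K, K), Mul(P, P)), K))) = Add(7, Mul(-1, Add(Add(Pow(K, 2), Pow(P, 2)), K))) = Add(7, Mul(-1, Add(K, Pow(K, 2), Pow(P, 2)))) = Add(7, Add(Mul(-1, K), Mul(-1, Pow(K, 2)), Mul(-1, Pow(P, 2)))) = Add(7, Mul(-1, K), Mul(-1, Pow(K, 2)), Mul(-1, Pow(P, 2))))
Mul(Mul(Mul(9, -10), Function('G')(Add(2, -2), -2)), Function('X')(-5)) = Mul(Mul(Mul(9, -10), Add(7, Mul(-1, Add(2, -2)), Mul(-1, Pow(Add(2, -2), 2)), Mul(-1, Pow(-2, 2)))), Pow(-5, -1)) = Mul(Mul(-90, Add(7, Mul(-1, 0), Mul(-1, Pow(0, 2)), Mul(-1, 4))), Rational(-1, 5)) = Mul(Mul(-90, Add(7, 0, Mul(-1, 0), -4)), Rational(-1, 5)) = Mul(Mul(-90, Add(7, 0, 0, -4)), Rational(-1, 5)) = Mul(Mul(-90, 3), Rational(-1, 5)) = Mul(-270, Rational(-1, 5)) = 54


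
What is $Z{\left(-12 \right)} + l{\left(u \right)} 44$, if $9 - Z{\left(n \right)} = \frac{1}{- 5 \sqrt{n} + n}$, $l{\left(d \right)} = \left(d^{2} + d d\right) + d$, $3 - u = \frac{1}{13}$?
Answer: $\frac{5562342}{6253} - \frac{5 i \sqrt{3}}{222} \approx 889.55 - 0.03901 i$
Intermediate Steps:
$u = \frac{38}{13}$ ($u = 3 - \frac{1}{13} = \frac{38}{13} \approx 2.9231$)
$l{\left(d \right)} = d + 2 d^{2}$ ($l{\left(d \right)} = \left(d^{2} + d^{2}\right) + d = 2 d^{2} + d = d + 2 d^{2}$)
$Z{\left(n \right)} = 9 - \frac{1}{n - 5 \sqrt{n}}$ ($Z{\left(n \right)} = 9 - \frac{1}{- 5 \sqrt{n} + n} = 9 - \frac{1}{n - 5 \sqrt{n}}$)
$Z{\left(-12 \right)} + l{\left(u \right)} 44 = \frac{1 - -108 + 45 \sqrt{-12}}{\left(-1\right) \left(-12\right) + 5 \sqrt{-12}} + \frac{38 \left(1 + 2 \cdot \frac{38}{13}\right)}{13} \cdot 44 = \frac{1 + 108 + 45 \cdot 2 i \sqrt{3}}{12 + 5 \cdot 2 i \sqrt{3}} + \frac{38 \left(1 + \frac{76}{13}\right)}{13} \cdot 44 = \frac{1 + 108 + 90 i \sqrt{3}}{12 + 10 i \sqrt{3}} + \frac{38}{13} \cdot \frac{89}{13} \cdot 44 = \frac{109 + 90 i \sqrt{3}}{12 + 10 i \sqrt{3}} + \frac{3382}{169} \cdot 44 = \frac{109 + 90 i \sqrt{3}}{12 + 10 i \sqrt{3}} + \frac{148808}{169} = \frac{148808}{169} + \frac{109 + 90 i \sqrt{3}}{12 + 10 i \sqrt{3}}$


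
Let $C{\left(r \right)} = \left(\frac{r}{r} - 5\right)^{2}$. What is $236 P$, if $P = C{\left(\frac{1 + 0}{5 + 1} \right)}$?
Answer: $3776$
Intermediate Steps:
$C{\left(r \right)} = 16$ ($C{\left(r \right)} = \left(1 - 5\right)^{2} = \left(-4\right)^{2} = 16$)
$P = 16$
$236 P = 236 \cdot 16 = 3776$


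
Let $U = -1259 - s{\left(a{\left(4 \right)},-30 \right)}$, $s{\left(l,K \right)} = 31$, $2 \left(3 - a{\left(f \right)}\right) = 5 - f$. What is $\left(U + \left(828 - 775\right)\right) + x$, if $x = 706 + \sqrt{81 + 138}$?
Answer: $-531 + \sqrt{219} \approx -516.2$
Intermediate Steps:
$a{\left(f \right)} = \frac{1}{2} + \frac{f}{2}$ ($a{\left(f \right)} = 3 - \frac{5 - f}{2} = 3 + \left(- \frac{5}{2} + \frac{f}{2}\right) = \frac{1}{2} + \frac{f}{2}$)
$x = 706 + \sqrt{219} \approx 720.8$
$U = -1290$ ($U = -1259 - 31 = -1290$)
$\left(U + \left(828 - 775\right)\right) + x = \left(-1290 + \left(828 - 775\right)\right) + \left(706 + \sqrt{219}\right) = \left(-1290 + 53\right) + \left(706 + \sqrt{219}\right) = -1237 + \left(706 + \sqrt{219}\right) = -531 + \sqrt{219}$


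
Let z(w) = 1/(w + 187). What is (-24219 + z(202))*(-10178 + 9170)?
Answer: 9496559520/389 ≈ 2.4413e+7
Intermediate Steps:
z(w) = 1/(187 + w)
(-24219 + z(202))*(-10178 + 9170) = (-24219 + 1/(187 + 202))*(-10178 + 9170) = (-24219 + 1/389)*(-1008) = -9421190/389*(-1008) = 9496559520/389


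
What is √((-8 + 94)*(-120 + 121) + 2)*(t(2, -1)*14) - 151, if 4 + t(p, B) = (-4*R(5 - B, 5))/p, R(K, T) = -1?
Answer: -151 - 56*√22 ≈ -413.66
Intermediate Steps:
t(p, B) = -4 + 4/p (t(p, B) = -4 + (-4*(-1))/p = -4 + 4/p)
√((-8 + 94)*(-120 + 121) + 2)*(t(2, -1)*14) - 151 = √((-8 + 94)*(-120 + 121) + 2)*((-4 + 4/2)*14) - 151 = √(86*1 + 2)*((-4 + 4*(½))*14) - 151 = √(86 + 2)*((-4 + 2)*14) - 151 = √88*(-2*14) - 151 = (2*√22)*(-28) - 151 = -56*√22 - 151 = -151 - 56*√22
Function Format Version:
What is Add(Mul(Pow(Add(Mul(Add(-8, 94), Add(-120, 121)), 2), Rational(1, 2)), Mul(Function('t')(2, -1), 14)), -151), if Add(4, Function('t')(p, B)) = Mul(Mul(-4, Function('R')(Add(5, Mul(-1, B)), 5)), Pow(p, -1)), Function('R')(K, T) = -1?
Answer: Add(-151, Mul(-56, Pow(22, Rational(1, 2)))) ≈ -413.66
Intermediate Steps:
Function('t')(p, B) = Add(-4, Mul(4, Pow(p, -1))) (Function('t')(p, B) = Add(-4, Mul(Mul(-4, -1), Pow(p, -1))) = Add(-4, Mul(4, Pow(p, -1))))
Add(Mul(Pow(Add(Mul(Add(-8, 94), Add(-120, 121)), 2), Rational(1, 2)), Mul(Function('t')(2, -1), 14)), -151) = Add(Mul(Pow(Add(Mul(Add(-8, 94), Add(-120, 121)), 2), Rational(1, 2)), Mul(Add(-4, Mul(4, Pow(2, -1))), 14)), -151) = Add(Mul(Pow(Add(Mul(86, 1), 2), Rational(1, 2)), Mul(Add(-4, Mul(4, Rational(1, 2))), 14)), -151) = Add(Mul(Pow(Add(86, 2), Rational(1, 2)), Mul(Add(-4, 2), 14)), -151) = Add(Mul(Pow(88, Rational(1, 2)), Mul(-2, 14)), -151) = Add(Mul(Mul(2, Pow(22, Rational(1, 2))), -28), -151) = Add(Mul(-56, Pow(22, Rational(1, 2))), -151) = Add(-151, Mul(-56, Pow(22, Rational(1, 2))))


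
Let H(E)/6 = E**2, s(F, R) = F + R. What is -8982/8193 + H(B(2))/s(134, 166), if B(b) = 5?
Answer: -3257/5462 ≈ -0.59630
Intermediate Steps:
H(E) = 6*E**2
-8982/8193 + H(B(2))/s(134, 166) = -8982/8193 + (6*5**2)/(134 + 166) = -8982*1/8193 + (6*25)/300 = -2994/2731 + 150*(1/300) = -2994/2731 + 1/2 = -3257/5462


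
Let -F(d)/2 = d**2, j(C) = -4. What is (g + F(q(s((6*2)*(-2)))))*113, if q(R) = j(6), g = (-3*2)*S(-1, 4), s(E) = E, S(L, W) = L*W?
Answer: -904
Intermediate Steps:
g = 24 (g = (-3*2)*(-1*4) = -6*(-4) = 24)
q(R) = -4
F(d) = -2*d**2
(g + F(q(s((6*2)*(-2)))))*113 = (24 - 2*(-4)**2)*113 = (24 - 2*16)*113 = (24 - 32)*113 = -8*113 = -904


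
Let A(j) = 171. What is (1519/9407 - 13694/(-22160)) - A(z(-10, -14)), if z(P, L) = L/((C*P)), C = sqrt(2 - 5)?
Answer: -17742014511/104229560 ≈ -170.22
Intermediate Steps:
C = I*sqrt(3) (C = sqrt(-3) = I*sqrt(3) ≈ 1.732*I)
z(P, L) = -I*L*sqrt(3)/(3*P) (z(P, L) = L/(((I*sqrt(3))*P)) = L/((I*P*sqrt(3))) = L*(-I*sqrt(3)/(3*P)) = -I*L*sqrt(3)/(3*P))
(1519/9407 - 13694/(-22160)) - A(z(-10, -14)) = (1519/9407 - 13694/(-22160)) - 1*171 = (1519*(1/9407) - 13694*(-1/22160)) - 171 = (1519/9407 + 6847/11080) - 171 = 81240249/104229560 - 171 = -17742014511/104229560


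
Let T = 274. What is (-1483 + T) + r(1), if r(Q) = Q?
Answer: -1208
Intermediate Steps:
(-1483 + T) + r(1) = (-1483 + 274) + 1 = -1209 + 1 = -1208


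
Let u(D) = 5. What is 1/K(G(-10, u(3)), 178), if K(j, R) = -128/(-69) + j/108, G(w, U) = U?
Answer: 2484/4723 ≈ 0.52594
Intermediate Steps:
K(j, R) = 128/69 + j/108 (K(j, R) = -128*(-1/69) + j*(1/108) = 128/69 + j/108)
1/K(G(-10, u(3)), 178) = 1/(128/69 + (1/108)*5) = 1/(128/69 + 5/108) = 1/(4723/2484) = 2484/4723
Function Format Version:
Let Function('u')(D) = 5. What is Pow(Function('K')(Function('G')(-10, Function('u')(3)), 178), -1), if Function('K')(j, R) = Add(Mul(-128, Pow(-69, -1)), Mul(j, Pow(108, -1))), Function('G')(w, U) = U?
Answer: Rational(2484, 4723) ≈ 0.52594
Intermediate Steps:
Function('K')(j, R) = Add(Rational(128, 69), Mul(Rational(1, 108), j)) (Function('K')(j, R) = Add(Mul(-128, Rational(-1, 69)), Mul(j, Rational(1, 108))) = Add(Rational(128, 69), Mul(Rational(1, 108), j)))
Pow(Function('K')(Function('G')(-10, Function('u')(3)), 178), -1) = Pow(Add(Rational(128, 69), Mul(Rational(1, 108), 5)), -1) = Pow(Add(Rational(128, 69), Rational(5, 108)), -1) = Pow(Rational(4723, 2484), -1) = Rational(2484, 4723)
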